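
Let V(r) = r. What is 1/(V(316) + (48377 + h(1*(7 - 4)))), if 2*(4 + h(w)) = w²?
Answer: 2/97387 ≈ 2.0537e-5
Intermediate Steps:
h(w) = -4 + w²/2
1/(V(316) + (48377 + h(1*(7 - 4)))) = 1/(316 + (48377 + (-4 + (1*(7 - 4))²/2))) = 1/(316 + (48377 + (-4 + (1*3)²/2))) = 1/(316 + (48377 + (-4 + (½)*3²))) = 1/(316 + (48377 + (-4 + (½)*9))) = 1/(316 + (48377 + (-4 + 9/2))) = 1/(316 + (48377 + ½)) = 1/(316 + 96755/2) = 1/(97387/2) = 2/97387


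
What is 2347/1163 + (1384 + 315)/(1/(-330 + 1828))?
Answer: 2959955973/1163 ≈ 2.5451e+6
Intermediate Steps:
2347/1163 + (1384 + 315)/(1/(-330 + 1828)) = 2347*(1/1163) + 1699/(1/1498) = 2347/1163 + 1699/(1/1498) = 2347/1163 + 1699*1498 = 2347/1163 + 2545102 = 2959955973/1163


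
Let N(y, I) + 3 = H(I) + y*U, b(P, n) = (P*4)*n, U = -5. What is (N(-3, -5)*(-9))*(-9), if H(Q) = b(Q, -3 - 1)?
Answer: 7452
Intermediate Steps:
b(P, n) = 4*P*n (b(P, n) = (4*P)*n = 4*P*n)
H(Q) = -16*Q (H(Q) = 4*Q*(-3 - 1) = 4*Q*(-4) = -16*Q)
N(y, I) = -3 - 16*I - 5*y (N(y, I) = -3 + (-16*I + y*(-5)) = -3 + (-16*I - 5*y) = -3 - 16*I - 5*y)
(N(-3, -5)*(-9))*(-9) = ((-3 - 16*(-5) - 5*(-3))*(-9))*(-9) = ((-3 + 80 + 15)*(-9))*(-9) = (92*(-9))*(-9) = -828*(-9) = 7452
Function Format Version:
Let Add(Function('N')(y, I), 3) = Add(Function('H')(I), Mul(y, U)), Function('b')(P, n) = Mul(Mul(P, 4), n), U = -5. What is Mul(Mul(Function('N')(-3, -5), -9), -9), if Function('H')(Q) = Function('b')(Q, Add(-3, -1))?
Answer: 7452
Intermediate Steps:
Function('b')(P, n) = Mul(4, P, n) (Function('b')(P, n) = Mul(Mul(4, P), n) = Mul(4, P, n))
Function('H')(Q) = Mul(-16, Q) (Function('H')(Q) = Mul(4, Q, Add(-3, -1)) = Mul(4, Q, -4) = Mul(-16, Q))
Function('N')(y, I) = Add(-3, Mul(-16, I), Mul(-5, y)) (Function('N')(y, I) = Add(-3, Add(Mul(-16, I), Mul(y, -5))) = Add(-3, Add(Mul(-16, I), Mul(-5, y))) = Add(-3, Mul(-16, I), Mul(-5, y)))
Mul(Mul(Function('N')(-3, -5), -9), -9) = Mul(Mul(Add(-3, Mul(-16, -5), Mul(-5, -3)), -9), -9) = Mul(Mul(Add(-3, 80, 15), -9), -9) = Mul(Mul(92, -9), -9) = Mul(-828, -9) = 7452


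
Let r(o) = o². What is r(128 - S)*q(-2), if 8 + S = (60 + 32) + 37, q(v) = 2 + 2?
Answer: 196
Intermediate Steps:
q(v) = 4
S = 121 (S = -8 + ((60 + 32) + 37) = -8 + (92 + 37) = -8 + 129 = 121)
r(128 - S)*q(-2) = (128 - 1*121)²*4 = (128 - 121)²*4 = 7²*4 = 49*4 = 196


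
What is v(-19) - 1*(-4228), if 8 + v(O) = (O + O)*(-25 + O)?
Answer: 5892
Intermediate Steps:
v(O) = -8 + 2*O*(-25 + O) (v(O) = -8 + (O + O)*(-25 + O) = -8 + (2*O)*(-25 + O) = -8 + 2*O*(-25 + O))
v(-19) - 1*(-4228) = (-8 - 50*(-19) + 2*(-19)²) - 1*(-4228) = (-8 + 950 + 2*361) + 4228 = (-8 + 950 + 722) + 4228 = 1664 + 4228 = 5892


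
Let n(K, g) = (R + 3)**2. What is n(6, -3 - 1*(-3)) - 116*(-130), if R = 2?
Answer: 15105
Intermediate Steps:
n(K, g) = 25 (n(K, g) = (2 + 3)**2 = 5**2 = 25)
n(6, -3 - 1*(-3)) - 116*(-130) = 25 - 116*(-130) = 25 + 15080 = 15105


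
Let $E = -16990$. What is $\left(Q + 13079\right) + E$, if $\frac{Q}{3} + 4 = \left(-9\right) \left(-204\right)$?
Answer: $1585$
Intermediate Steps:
$Q = 5496$ ($Q = -12 + 3 \left(\left(-9\right) \left(-204\right)\right) = -12 + 3 \cdot 1836 = -12 + 5508 = 5496$)
$\left(Q + 13079\right) + E = \left(5496 + 13079\right) - 16990 = 18575 - 16990 = 1585$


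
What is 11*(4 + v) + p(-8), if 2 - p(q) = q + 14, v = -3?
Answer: 7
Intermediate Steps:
p(q) = -12 - q (p(q) = 2 - (q + 14) = 2 - (14 + q) = 2 + (-14 - q) = -12 - q)
11*(4 + v) + p(-8) = 11*(4 - 3) + (-12 - 1*(-8)) = 11*1 + (-12 + 8) = 11 - 4 = 7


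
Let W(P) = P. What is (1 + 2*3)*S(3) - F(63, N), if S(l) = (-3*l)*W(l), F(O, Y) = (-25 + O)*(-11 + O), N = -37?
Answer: -2165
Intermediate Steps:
S(l) = -3*l² (S(l) = (-3*l)*l = -3*l²)
(1 + 2*3)*S(3) - F(63, N) = (1 + 2*3)*(-3*3²) - (275 + 63² - 36*63) = (1 + 6)*(-3*9) - (275 + 3969 - 2268) = 7*(-27) - 1*1976 = -189 - 1976 = -2165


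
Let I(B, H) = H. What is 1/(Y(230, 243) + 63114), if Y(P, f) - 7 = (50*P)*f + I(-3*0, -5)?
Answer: 1/2857616 ≈ 3.4994e-7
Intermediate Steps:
Y(P, f) = 2 + 50*P*f (Y(P, f) = 7 + ((50*P)*f - 5) = 7 + (50*P*f - 5) = 7 + (-5 + 50*P*f) = 2 + 50*P*f)
1/(Y(230, 243) + 63114) = 1/((2 + 50*230*243) + 63114) = 1/((2 + 2794500) + 63114) = 1/(2794502 + 63114) = 1/2857616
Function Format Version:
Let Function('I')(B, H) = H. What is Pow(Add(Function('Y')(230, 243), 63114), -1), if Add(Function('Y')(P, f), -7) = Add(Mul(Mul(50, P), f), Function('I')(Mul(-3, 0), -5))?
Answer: Rational(1, 2857616) ≈ 3.4994e-7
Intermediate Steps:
Function('Y')(P, f) = Add(2, Mul(50, P, f)) (Function('Y')(P, f) = Add(7, Add(Mul(Mul(50, P), f), -5)) = Add(7, Add(Mul(50, P, f), -5)) = Add(7, Add(-5, Mul(50, P, f))) = Add(2, Mul(50, P, f)))
Pow(Add(Function('Y')(230, 243), 63114), -1) = Pow(Add(Add(2, Mul(50, 230, 243)), 63114), -1) = Pow(Add(Add(2, 2794500), 63114), -1) = Pow(Add(2794502, 63114), -1) = Pow(2857616, -1) = Rational(1, 2857616)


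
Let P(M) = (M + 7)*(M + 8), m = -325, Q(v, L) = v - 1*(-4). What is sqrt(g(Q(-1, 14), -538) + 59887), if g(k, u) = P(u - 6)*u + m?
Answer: I*sqrt(154794054) ≈ 12442.0*I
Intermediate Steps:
Q(v, L) = 4 + v (Q(v, L) = v + 4 = 4 + v)
P(M) = (7 + M)*(8 + M)
g(k, u) = -325 + u*(-34 + (-6 + u)**2 + 15*u) (g(k, u) = (56 + (u - 6)**2 + 15*(u - 6))*u - 325 = (56 + (-6 + u)**2 + 15*(-6 + u))*u - 325 = (56 + (-6 + u)**2 + (-90 + 15*u))*u - 325 = (-34 + (-6 + u)**2 + 15*u)*u - 325 = u*(-34 + (-6 + u)**2 + 15*u) - 325 = -325 + u*(-34 + (-6 + u)**2 + 15*u))
sqrt(g(Q(-1, 14), -538) + 59887) = sqrt((-325 - 538*(-34 + (-6 - 538)**2 + 15*(-538))) + 59887) = sqrt((-325 - 538*(-34 + (-544)**2 - 8070)) + 59887) = sqrt((-325 - 538*(-34 + 295936 - 8070)) + 59887) = sqrt((-325 - 538*287832) + 59887) = sqrt((-325 - 154853616) + 59887) = sqrt(-154853941 + 59887) = sqrt(-154794054) = I*sqrt(154794054)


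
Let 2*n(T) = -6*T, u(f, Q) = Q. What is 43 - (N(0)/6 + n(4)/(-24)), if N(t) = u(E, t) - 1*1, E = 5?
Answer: 128/3 ≈ 42.667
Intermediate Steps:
n(T) = -3*T (n(T) = (-6*T)/2 = -3*T)
N(t) = -1 + t (N(t) = t - 1*1 = t - 1 = -1 + t)
43 - (N(0)/6 + n(4)/(-24)) = 43 - ((-1 + 0)/6 - 3*4/(-24)) = 43 - (-1*1/6 - 12*(-1/24)) = 43 - (-1/6 + 1/2) = 43 - 1*1/3 = 43 - 1/3 = 128/3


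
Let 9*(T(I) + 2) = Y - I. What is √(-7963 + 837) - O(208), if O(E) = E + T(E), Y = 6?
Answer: -1652/9 + I*√7126 ≈ -183.56 + 84.416*I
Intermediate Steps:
T(I) = -4/3 - I/9 (T(I) = -2 + (6 - I)/9 = -2 + (⅔ - I/9) = -4/3 - I/9)
O(E) = -4/3 + 8*E/9 (O(E) = E + (-4/3 - E/9) = -4/3 + 8*E/9)
√(-7963 + 837) - O(208) = √(-7963 + 837) - (-4/3 + (8/9)*208) = √(-7126) - (-4/3 + 1664/9) = I*√7126 - 1*1652/9 = I*√7126 - 1652/9 = -1652/9 + I*√7126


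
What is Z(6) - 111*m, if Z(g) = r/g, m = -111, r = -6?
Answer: 12320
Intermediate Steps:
Z(g) = -6/g
Z(6) - 111*m = -6/6 - 111*(-111) = -6*⅙ + 12321 = -1 + 12321 = 12320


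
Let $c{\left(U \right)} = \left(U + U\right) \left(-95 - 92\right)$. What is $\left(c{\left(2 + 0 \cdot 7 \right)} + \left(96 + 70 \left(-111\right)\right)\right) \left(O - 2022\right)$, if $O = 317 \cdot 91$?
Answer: $-225920150$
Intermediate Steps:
$O = 28847$
$c{\left(U \right)} = - 374 U$ ($c{\left(U \right)} = 2 U \left(-187\right) = - 374 U$)
$\left(c{\left(2 + 0 \cdot 7 \right)} + \left(96 + 70 \left(-111\right)\right)\right) \left(O - 2022\right) = \left(- 374 \left(2 + 0 \cdot 7\right) + \left(96 + 70 \left(-111\right)\right)\right) \left(28847 - 2022\right) = \left(- 374 \left(2 + 0\right) + \left(96 - 7770\right)\right) 26825 = \left(\left(-374\right) 2 - 7674\right) 26825 = \left(-748 - 7674\right) 26825 = \left(-8422\right) 26825 = -225920150$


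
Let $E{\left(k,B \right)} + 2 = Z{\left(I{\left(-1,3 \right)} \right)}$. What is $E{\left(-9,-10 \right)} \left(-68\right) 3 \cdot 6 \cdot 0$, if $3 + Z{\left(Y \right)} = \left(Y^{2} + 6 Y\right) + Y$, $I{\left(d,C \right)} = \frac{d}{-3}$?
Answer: $0$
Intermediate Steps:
$I{\left(d,C \right)} = - \frac{d}{3}$ ($I{\left(d,C \right)} = d \left(- \frac{1}{3}\right) = - \frac{d}{3}$)
$Z{\left(Y \right)} = -3 + Y^{2} + 7 Y$ ($Z{\left(Y \right)} = -3 + \left(\left(Y^{2} + 6 Y\right) + Y\right) = -3 + \left(Y^{2} + 7 Y\right) = -3 + Y^{2} + 7 Y$)
$E{\left(k,B \right)} = - \frac{23}{9}$ ($E{\left(k,B \right)} = -2 + \left(-3 + \left(\left(- \frac{1}{3}\right) \left(-1\right)\right)^{2} + 7 \left(\left(- \frac{1}{3}\right) \left(-1\right)\right)\right) = -2 + \left(-3 + \left(\frac{1}{3}\right)^{2} + 7 \cdot \frac{1}{3}\right) = -2 + \left(-3 + \frac{1}{9} + \frac{7}{3}\right) = -2 - \frac{5}{9} = - \frac{23}{9}$)
$E{\left(-9,-10 \right)} \left(-68\right) 3 \cdot 6 \cdot 0 = \left(- \frac{23}{9}\right) \left(-68\right) 3 \cdot 6 \cdot 0 = \frac{1564 \cdot 18 \cdot 0}{9} = \frac{1564}{9} \cdot 0 = 0$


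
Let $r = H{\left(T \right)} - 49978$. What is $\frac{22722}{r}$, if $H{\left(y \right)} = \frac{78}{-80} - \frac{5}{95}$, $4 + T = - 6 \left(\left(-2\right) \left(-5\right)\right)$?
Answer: $- \frac{17268720}{37984061} \approx -0.45463$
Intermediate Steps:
$T = -64$ ($T = -4 - 6 \left(\left(-2\right) \left(-5\right)\right) = -4 - 60 = -64$)
$H{\left(y \right)} = - \frac{781}{760}$ ($H{\left(y \right)} = 78 \left(- \frac{1}{80}\right) - \frac{1}{19} = - \frac{39}{40} - \frac{1}{19} = - \frac{781}{760}$)
$r = - \frac{37984061}{760}$ ($r = - \frac{781}{760} - 49978 = - \frac{37984061}{760} \approx -49979.0$)
$\frac{22722}{r} = \frac{22722}{- \frac{37984061}{760}} = 22722 \left(- \frac{760}{37984061}\right) = - \frac{17268720}{37984061}$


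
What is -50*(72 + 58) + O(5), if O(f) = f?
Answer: -6495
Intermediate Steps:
-50*(72 + 58) + O(5) = -50*(72 + 58) + 5 = -50*130 + 5 = -6500 + 5 = -6495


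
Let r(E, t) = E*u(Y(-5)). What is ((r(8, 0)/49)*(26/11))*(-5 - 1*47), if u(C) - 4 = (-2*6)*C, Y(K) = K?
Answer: -692224/539 ≈ -1284.3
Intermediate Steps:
u(C) = 4 - 12*C (u(C) = 4 + (-2*6)*C = 4 - 12*C)
r(E, t) = 64*E (r(E, t) = E*(4 - 12*(-5)) = E*(4 + 60) = E*64 = 64*E)
((r(8, 0)/49)*(26/11))*(-5 - 1*47) = (((64*8)/49)*(26/11))*(-5 - 1*47) = ((512*(1/49))*(26*(1/11)))*(-5 - 47) = ((512/49)*(26/11))*(-52) = (13312/539)*(-52) = -692224/539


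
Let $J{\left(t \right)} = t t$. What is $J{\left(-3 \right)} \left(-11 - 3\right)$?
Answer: $-126$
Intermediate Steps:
$J{\left(t \right)} = t^{2}$
$J{\left(-3 \right)} \left(-11 - 3\right) = \left(-3\right)^{2} \left(-11 - 3\right) = 9 \left(-14\right) = -126$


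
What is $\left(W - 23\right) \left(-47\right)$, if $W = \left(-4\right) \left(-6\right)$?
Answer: $-47$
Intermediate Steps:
$W = 24$
$\left(W - 23\right) \left(-47\right) = \left(24 - 23\right) \left(-47\right) = 1 \left(-47\right) = -47$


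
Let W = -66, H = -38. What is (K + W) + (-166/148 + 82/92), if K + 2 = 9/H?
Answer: -2214091/32338 ≈ -68.467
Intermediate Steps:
K = -85/38 (K = -2 + 9/(-38) = -2 + 9*(-1/38) = -2 - 9/38 = -85/38 ≈ -2.2368)
(K + W) + (-166/148 + 82/92) = (-85/38 - 66) + (-166/148 + 82/92) = -2593/38 + (-166*1/148 + 82*(1/92)) = -2593/38 + (-83/74 + 41/46) = -2593/38 - 196/851 = -2214091/32338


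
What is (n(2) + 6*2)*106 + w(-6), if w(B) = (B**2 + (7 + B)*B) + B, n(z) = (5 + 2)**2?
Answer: 6490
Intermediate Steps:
n(z) = 49 (n(z) = 7**2 = 49)
w(B) = B + B**2 + B*(7 + B) (w(B) = (B**2 + B*(7 + B)) + B = B + B**2 + B*(7 + B))
(n(2) + 6*2)*106 + w(-6) = (49 + 6*2)*106 + 2*(-6)*(4 - 6) = (49 + 12)*106 + 2*(-6)*(-2) = 61*106 + 24 = 6466 + 24 = 6490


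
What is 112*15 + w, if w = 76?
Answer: 1756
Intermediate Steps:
112*15 + w = 112*15 + 76 = 1680 + 76 = 1756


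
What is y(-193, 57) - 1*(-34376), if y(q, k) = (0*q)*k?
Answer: 34376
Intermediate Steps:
y(q, k) = 0 (y(q, k) = 0*k = 0)
y(-193, 57) - 1*(-34376) = 0 - 1*(-34376) = 0 + 34376 = 34376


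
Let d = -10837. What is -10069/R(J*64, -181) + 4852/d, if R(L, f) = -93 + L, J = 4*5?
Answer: -114877077/12863519 ≈ -8.9305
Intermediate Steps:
J = 20
-10069/R(J*64, -181) + 4852/d = -10069/(-93 + 20*64) + 4852/(-10837) = -10069/(-93 + 1280) + 4852*(-1/10837) = -10069/1187 - 4852/10837 = -114877077/12863519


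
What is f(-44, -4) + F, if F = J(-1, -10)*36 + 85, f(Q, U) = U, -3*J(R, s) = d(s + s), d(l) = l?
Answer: 321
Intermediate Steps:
J(R, s) = -2*s/3 (J(R, s) = -(s + s)/3 = -2*s/3)
F = 325 (F = -⅔*(-10)*36 + 85 = (20/3)*36 + 85 = 240 + 85 = 325)
f(-44, -4) + F = -4 + 325 = 321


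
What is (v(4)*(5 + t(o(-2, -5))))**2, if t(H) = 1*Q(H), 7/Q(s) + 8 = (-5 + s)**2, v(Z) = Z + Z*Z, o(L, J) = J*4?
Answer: 3824185600/380689 ≈ 10045.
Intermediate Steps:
o(L, J) = 4*J
v(Z) = Z + Z**2
Q(s) = 7/(-8 + (-5 + s)**2)
t(H) = 7/(-8 + (-5 + H)**2) (t(H) = 1*(7/(-8 + (-5 + H)**2)) = 7/(-8 + (-5 + H)**2))
(v(4)*(5 + t(o(-2, -5))))**2 = ((4*(1 + 4))*(5 + 7/(-8 + (-5 + 4*(-5))**2)))**2 = ((4*5)*(5 + 7/(-8 + (-5 - 20)**2)))**2 = (20*(5 + 7/(-8 + (-25)**2)))**2 = (20*(5 + 7/(-8 + 625)))**2 = (20*(5 + 7/617))**2 = (20*(3092/617))**2 = (61840/617)**2 = 3824185600/380689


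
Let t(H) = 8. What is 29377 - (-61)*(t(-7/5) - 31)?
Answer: 27974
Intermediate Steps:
29377 - (-61)*(t(-7/5) - 31) = 29377 - (-61)*(8 - 31) = 29377 - (-61)*(-23) = 29377 - 1*1403 = 29377 - 1403 = 27974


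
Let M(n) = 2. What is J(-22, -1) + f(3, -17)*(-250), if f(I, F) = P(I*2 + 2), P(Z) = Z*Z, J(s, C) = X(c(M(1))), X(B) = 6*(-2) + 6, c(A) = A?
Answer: -16006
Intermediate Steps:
X(B) = -6 (X(B) = -12 + 6 = -6)
J(s, C) = -6
P(Z) = Z²
f(I, F) = (2 + 2*I)² (f(I, F) = (I*2 + 2)² = (2*I + 2)² = (2 + 2*I)²)
J(-22, -1) + f(3, -17)*(-250) = -6 + (4*(1 + 3)²)*(-250) = -6 + (4*4²)*(-250) = -6 + (4*16)*(-250) = -6 + 64*(-250) = -6 - 16000 = -16006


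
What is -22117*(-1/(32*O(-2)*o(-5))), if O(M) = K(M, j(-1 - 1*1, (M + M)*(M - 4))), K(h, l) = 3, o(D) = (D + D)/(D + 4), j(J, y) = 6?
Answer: 22117/960 ≈ 23.039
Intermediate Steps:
o(D) = 2*D/(4 + D) (o(D) = (2*D)/(4 + D) = 2*D/(4 + D))
O(M) = 3
-22117*(-1/(32*O(-2)*o(-5))) = -22117/(((2*(-5)/(4 - 5))*3)*(-32)) = -22117/(((2*(-5)/(-1))*3)*(-32)) = -22117/(((2*(-5)*(-1))*3)*(-32)) = -22117/((10*3)*(-32)) = -22117/(30*(-32)) = -22117/(-960) = -22117*(-1/960) = 22117/960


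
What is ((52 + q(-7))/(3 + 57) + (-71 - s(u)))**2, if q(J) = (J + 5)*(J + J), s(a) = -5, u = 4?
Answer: 37636/9 ≈ 4181.8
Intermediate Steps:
q(J) = 2*J*(5 + J) (q(J) = (5 + J)*(2*J) = 2*J*(5 + J))
((52 + q(-7))/(3 + 57) + (-71 - s(u)))**2 = ((52 + 2*(-7)*(5 - 7))/(3 + 57) + (-71 - 1*(-5)))**2 = ((52 + 2*(-7)*(-2))/60 + (-71 + 5))**2 = ((52 + 28)*(1/60) - 66)**2 = (80*(1/60) - 66)**2 = (4/3 - 66)**2 = (-194/3)**2 = 37636/9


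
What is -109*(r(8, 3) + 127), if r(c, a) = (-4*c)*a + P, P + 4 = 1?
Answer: -3052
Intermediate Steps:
P = -3 (P = -4 + 1 = -3)
r(c, a) = -3 - 4*a*c (r(c, a) = (-4*c)*a - 3 = -4*a*c - 3 = -3 - 4*a*c)
-109*(r(8, 3) + 127) = -109*((-3 - 4*3*8) + 127) = -109*((-3 - 96) + 127) = -109*(-99 + 127) = -109*28 = -3052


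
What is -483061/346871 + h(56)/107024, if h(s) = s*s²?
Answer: 576061067/2320220119 ≈ 0.24828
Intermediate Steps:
h(s) = s³
-483061/346871 + h(56)/107024 = -483061/346871 + 56³/107024 = -483061*1/346871 + 175616*(1/107024) = -483061/346871 + 10976/6689 = 576061067/2320220119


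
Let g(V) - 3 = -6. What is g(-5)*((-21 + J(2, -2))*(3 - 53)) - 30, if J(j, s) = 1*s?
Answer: -3480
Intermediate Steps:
J(j, s) = s
g(V) = -3 (g(V) = 3 - 6 = -3)
g(-5)*((-21 + J(2, -2))*(3 - 53)) - 30 = -3*(-21 - 2)*(3 - 53) - 30 = -(-69)*(-50) - 30 = -3*1150 - 30 = -3450 - 30 = -3480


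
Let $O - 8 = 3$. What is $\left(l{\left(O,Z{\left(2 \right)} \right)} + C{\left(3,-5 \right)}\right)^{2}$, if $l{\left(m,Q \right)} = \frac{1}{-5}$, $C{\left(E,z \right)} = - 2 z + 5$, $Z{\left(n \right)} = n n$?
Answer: $\frac{5476}{25} \approx 219.04$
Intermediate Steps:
$Z{\left(n \right)} = n^{2}$
$O = 11$ ($O = 8 + 3 = 11$)
$C{\left(E,z \right)} = 5 - 2 z$
$l{\left(m,Q \right)} = - \frac{1}{5}$
$\left(l{\left(O,Z{\left(2 \right)} \right)} + C{\left(3,-5 \right)}\right)^{2} = \left(- \frac{1}{5} + \left(5 - -10\right)\right)^{2} = \left(- \frac{1}{5} + \left(5 + 10\right)\right)^{2} = \left(- \frac{1}{5} + 15\right)^{2} = \left(\frac{74}{5}\right)^{2} = \frac{5476}{25}$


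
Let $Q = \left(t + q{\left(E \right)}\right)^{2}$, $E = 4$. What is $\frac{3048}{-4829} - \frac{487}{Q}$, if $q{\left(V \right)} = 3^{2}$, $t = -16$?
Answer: $- \frac{2501075}{236621} \approx -10.57$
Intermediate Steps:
$q{\left(V \right)} = 9$
$Q = 49$ ($Q = \left(-16 + 9\right)^{2} = \left(-7\right)^{2} = 49$)
$\frac{3048}{-4829} - \frac{487}{Q} = \frac{3048}{-4829} - \frac{487}{49} = 3048 \left(- \frac{1}{4829}\right) - \frac{487}{49} = - \frac{3048}{4829} - \frac{487}{49} = - \frac{2501075}{236621}$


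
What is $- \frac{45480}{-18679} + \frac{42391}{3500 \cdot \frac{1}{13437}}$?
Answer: $\frac{10639864527693}{65376500} \approx 1.6275 \cdot 10^{5}$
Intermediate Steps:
$- \frac{45480}{-18679} + \frac{42391}{3500 \cdot \frac{1}{13437}} = \left(-45480\right) \left(- \frac{1}{18679}\right) + \frac{42391}{3500 \cdot \frac{1}{13437}} = \frac{45480}{18679} + \frac{42391}{\frac{3500}{13437}} = \frac{45480}{18679} + 42391 \cdot \frac{13437}{3500} = \frac{45480}{18679} + \frac{569607867}{3500} = \frac{10639864527693}{65376500}$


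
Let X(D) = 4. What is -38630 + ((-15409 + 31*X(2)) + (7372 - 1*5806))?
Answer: -52349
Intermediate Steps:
-38630 + ((-15409 + 31*X(2)) + (7372 - 1*5806)) = -38630 + ((-15409 + 31*4) + (7372 - 1*5806)) = -38630 + ((-15409 + 124) + (7372 - 5806)) = -38630 + (-15285 + 1566) = -38630 - 13719 = -52349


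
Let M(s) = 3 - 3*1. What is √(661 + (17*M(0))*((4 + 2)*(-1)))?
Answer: √661 ≈ 25.710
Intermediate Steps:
M(s) = 0 (M(s) = 3 - 3 = 0)
√(661 + (17*M(0))*((4 + 2)*(-1))) = √(661 + (17*0)*((4 + 2)*(-1))) = √(661 + 0*(6*(-1))) = √(661 + 0*(-6)) = √(661 + 0) = √661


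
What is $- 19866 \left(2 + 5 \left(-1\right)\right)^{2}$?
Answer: $-178794$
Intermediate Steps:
$- 19866 \left(2 + 5 \left(-1\right)\right)^{2} = - 19866 \left(2 - 5\right)^{2} = - 19866 \left(-3\right)^{2} = \left(-19866\right) 9 = -178794$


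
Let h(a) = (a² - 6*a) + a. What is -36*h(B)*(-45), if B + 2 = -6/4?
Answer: 48195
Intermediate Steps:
B = -7/2 (B = -2 - 6/4 = -2 - 6*¼ = -2 - 3/2 = -7/2 ≈ -3.5000)
h(a) = a² - 5*a
-36*h(B)*(-45) = -(-126)*(-5 - 7/2)*(-45) = -(-126)*(-17)/2*(-45) = -36*119/4*(-45) = -1071*(-45) = 48195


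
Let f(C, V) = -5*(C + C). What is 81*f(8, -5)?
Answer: -6480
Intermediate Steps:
f(C, V) = -10*C
81*f(8, -5) = 81*(-10*8) = 81*(-80) = -6480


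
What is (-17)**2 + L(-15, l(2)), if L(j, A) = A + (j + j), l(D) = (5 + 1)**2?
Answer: 295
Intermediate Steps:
l(D) = 36 (l(D) = 6**2 = 36)
L(j, A) = A + 2*j
(-17)**2 + L(-15, l(2)) = (-17)**2 + (36 + 2*(-15)) = 289 + (36 - 30) = 289 + 6 = 295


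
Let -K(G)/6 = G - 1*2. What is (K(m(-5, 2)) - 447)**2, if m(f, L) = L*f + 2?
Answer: 149769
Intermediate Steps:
m(f, L) = 2 + L*f
K(G) = 12 - 6*G (K(G) = -6*(G - 1*2) = -6*(G - 2) = -6*(-2 + G) = 12 - 6*G)
(K(m(-5, 2)) - 447)**2 = ((12 - 6*(2 + 2*(-5))) - 447)**2 = ((12 - 6*(2 - 10)) - 447)**2 = ((12 - 6*(-8)) - 447)**2 = ((12 + 48) - 447)**2 = (60 - 447)**2 = (-387)**2 = 149769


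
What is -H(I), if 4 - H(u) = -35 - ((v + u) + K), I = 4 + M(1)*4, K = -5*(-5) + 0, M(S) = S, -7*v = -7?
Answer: -73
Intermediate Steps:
v = 1 (v = -⅐*(-7) = 1)
K = 25 (K = 25 + 0 = 25)
I = 8 (I = 4 + 1*4 = 4 + 4 = 8)
H(u) = 65 + u (H(u) = 4 - (-35 - ((1 + u) + 25)) = 4 - (-35 - (26 + u)) = 4 - (-35 + (-26 - u)) = 4 - (-61 - u) = 4 + (61 + u) = 65 + u)
-H(I) = -(65 + 8) = -1*73 = -73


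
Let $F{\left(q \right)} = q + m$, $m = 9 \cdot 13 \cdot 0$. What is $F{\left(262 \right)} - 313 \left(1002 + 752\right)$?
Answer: $-548740$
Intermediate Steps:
$m = 0$ ($m = 117 \cdot 0 = 0$)
$F{\left(q \right)} = q$ ($F{\left(q \right)} = q + 0 = q$)
$F{\left(262 \right)} - 313 \left(1002 + 752\right) = 262 - 313 \left(1002 + 752\right) = 262 - 549002 = -548740$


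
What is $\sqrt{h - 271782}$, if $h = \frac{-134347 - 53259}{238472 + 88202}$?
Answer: $\frac{i \sqrt{7250880659594569}}{163337} \approx 521.33 i$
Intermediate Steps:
$h = - \frac{93803}{163337}$ ($h = \frac{-134347 - 53259}{326674} = \left(-187606\right) \frac{1}{326674} = - \frac{93803}{163337} \approx -0.57429$)
$\sqrt{h - 271782} = \sqrt{- \frac{93803}{163337} - 271782} = \sqrt{- \frac{44392150337}{163337}} = \frac{i \sqrt{7250880659594569}}{163337}$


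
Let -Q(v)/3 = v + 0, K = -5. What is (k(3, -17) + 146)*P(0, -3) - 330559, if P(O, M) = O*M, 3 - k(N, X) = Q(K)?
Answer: -330559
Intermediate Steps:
Q(v) = -3*v (Q(v) = -3*(v + 0) = -3*v)
k(N, X) = -12 (k(N, X) = 3 - (-3)*(-5) = 3 - 1*15 = 3 - 15 = -12)
P(O, M) = M*O
(k(3, -17) + 146)*P(0, -3) - 330559 = (-12 + 146)*(-3*0) - 330559 = 134*0 - 330559 = 0 - 330559 = -330559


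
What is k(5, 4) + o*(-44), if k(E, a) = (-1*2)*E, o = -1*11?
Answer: 474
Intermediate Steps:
o = -11
k(E, a) = -2*E
k(5, 4) + o*(-44) = -2*5 - 11*(-44) = -10 + 484 = 474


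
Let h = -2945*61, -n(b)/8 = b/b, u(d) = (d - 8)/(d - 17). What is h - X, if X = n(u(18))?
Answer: -179637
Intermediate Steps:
u(d) = (-8 + d)/(-17 + d)
n(b) = -8 (n(b) = -8*b/b = -8*1 = -8)
X = -8
h = -179645
h - X = -179645 - 1*(-8) = -179645 + 8 = -179637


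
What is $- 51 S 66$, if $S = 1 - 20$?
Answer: $63954$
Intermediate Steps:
$S = -19$ ($S = 1 - 20 = -19$)
$- 51 S 66 = \left(-51\right) \left(-19\right) 66 = 969 \cdot 66 = 63954$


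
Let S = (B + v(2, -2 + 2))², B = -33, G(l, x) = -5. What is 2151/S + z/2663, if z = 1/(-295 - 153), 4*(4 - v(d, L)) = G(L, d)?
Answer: 4562122407/1633249856 ≈ 2.7933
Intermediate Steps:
v(d, L) = 21/4 (v(d, L) = 4 - ¼*(-5) = 4 + 5/4 = 21/4)
z = -1/448 (z = 1/(-448) = -1/448 ≈ -0.0022321)
S = 12321/16 (S = (-33 + 21/4)² = (-111/4)² = 12321/16 ≈ 770.06)
2151/S + z/2663 = 2151/(12321/16) - 1/448/2663 = 2151*(16/12321) - 1/448*1/2663 = 3824/1369 - 1/1193024 = 4562122407/1633249856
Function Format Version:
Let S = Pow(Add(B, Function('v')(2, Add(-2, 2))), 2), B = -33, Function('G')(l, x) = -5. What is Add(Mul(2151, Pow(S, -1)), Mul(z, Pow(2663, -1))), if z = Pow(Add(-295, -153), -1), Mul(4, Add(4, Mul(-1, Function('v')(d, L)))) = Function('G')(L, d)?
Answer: Rational(4562122407, 1633249856) ≈ 2.7933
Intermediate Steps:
Function('v')(d, L) = Rational(21, 4) (Function('v')(d, L) = Add(4, Mul(Rational(-1, 4), -5)) = Add(4, Rational(5, 4)) = Rational(21, 4))
z = Rational(-1, 448) (z = Pow(-448, -1) = Rational(-1, 448) ≈ -0.0022321)
S = Rational(12321, 16) (S = Pow(Add(-33, Rational(21, 4)), 2) = Pow(Rational(-111, 4), 2) = Rational(12321, 16) ≈ 770.06)
Add(Mul(2151, Pow(S, -1)), Mul(z, Pow(2663, -1))) = Add(Mul(2151, Pow(Rational(12321, 16), -1)), Mul(Rational(-1, 448), Pow(2663, -1))) = Add(Mul(2151, Rational(16, 12321)), Mul(Rational(-1, 448), Rational(1, 2663))) = Add(Rational(3824, 1369), Rational(-1, 1193024)) = Rational(4562122407, 1633249856)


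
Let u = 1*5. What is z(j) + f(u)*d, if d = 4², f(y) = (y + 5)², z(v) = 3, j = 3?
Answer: 1603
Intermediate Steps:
u = 5
f(y) = (5 + y)²
d = 16
z(j) + f(u)*d = 3 + (5 + 5)²*16 = 3 + 10²*16 = 3 + 100*16 = 3 + 1600 = 1603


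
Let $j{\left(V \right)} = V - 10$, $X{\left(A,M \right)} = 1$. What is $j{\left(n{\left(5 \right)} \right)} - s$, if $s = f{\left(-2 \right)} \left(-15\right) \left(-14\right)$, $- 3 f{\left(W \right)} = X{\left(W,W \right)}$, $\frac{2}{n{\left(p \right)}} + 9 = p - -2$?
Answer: $59$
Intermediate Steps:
$n{\left(p \right)} = \frac{2}{-7 + p}$ ($n{\left(p \right)} = \frac{2}{-9 + \left(p - -2\right)} = \frac{2}{-9 + \left(p + 2\right)} = \frac{2}{-9 + \left(2 + p\right)} = \frac{2}{-7 + p}$)
$f{\left(W \right)} = - \frac{1}{3}$ ($f{\left(W \right)} = \left(- \frac{1}{3}\right) 1 = - \frac{1}{3}$)
$j{\left(V \right)} = -10 + V$ ($j{\left(V \right)} = V - 10 = -10 + V$)
$s = -70$ ($s = \left(- \frac{1}{3}\right) \left(-15\right) \left(-14\right) = 5 \left(-14\right) = -70$)
$j{\left(n{\left(5 \right)} \right)} - s = \left(-10 + \frac{2}{-7 + 5}\right) - -70 = \left(-10 + \frac{2}{-2}\right) + 70 = \left(-10 + 2 \left(- \frac{1}{2}\right)\right) + 70 = \left(-10 - 1\right) + 70 = -11 + 70 = 59$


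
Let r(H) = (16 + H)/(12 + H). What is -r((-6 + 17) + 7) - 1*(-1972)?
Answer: 29563/15 ≈ 1970.9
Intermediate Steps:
r(H) = (16 + H)/(12 + H)
-r((-6 + 17) + 7) - 1*(-1972) = -(16 + ((-6 + 17) + 7))/(12 + ((-6 + 17) + 7)) - 1*(-1972) = -(16 + (11 + 7))/(12 + (11 + 7)) + 1972 = -(16 + 18)/(12 + 18) + 1972 = -34/30 + 1972 = -1*17/15 + 1972 = -17/15 + 1972 = 29563/15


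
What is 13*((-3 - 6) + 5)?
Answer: -52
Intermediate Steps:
13*((-3 - 6) + 5) = 13*(-9 + 5) = 13*(-4) = -52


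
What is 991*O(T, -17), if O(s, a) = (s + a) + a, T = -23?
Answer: -56487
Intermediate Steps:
O(s, a) = s + 2*a (O(s, a) = (a + s) + a = s + 2*a)
991*O(T, -17) = 991*(-23 + 2*(-17)) = 991*(-23 - 34) = 991*(-57) = -56487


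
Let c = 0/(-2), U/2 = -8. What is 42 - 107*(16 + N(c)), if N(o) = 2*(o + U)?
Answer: 1754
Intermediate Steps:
U = -16 (U = 2*(-8) = -16)
c = 0 (c = 0*(-½) = 0)
N(o) = -32 + 2*o (N(o) = 2*(o - 16) = 2*(-16 + o) = -32 + 2*o)
42 - 107*(16 + N(c)) = 42 - 107*(16 + (-32 + 2*0)) = 42 - 107*(16 + (-32 + 0)) = 42 - 107*(16 - 32) = 42 - 107*(-16) = 42 + 1712 = 1754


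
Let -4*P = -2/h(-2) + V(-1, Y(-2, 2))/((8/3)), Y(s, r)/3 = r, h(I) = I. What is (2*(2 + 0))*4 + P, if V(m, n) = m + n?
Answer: 489/32 ≈ 15.281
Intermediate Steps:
Y(s, r) = 3*r
P = -23/32 (P = -(-2/(-2) + (-1 + 3*2)/((8/3)))/4 = -(-2*(-½) + (-1 + 6)/((8*(⅓))))/4 = -(1 + 5/(8/3))/4 = -(1 + 5*(3/8))/4 = -(1 + 15/8)/4 = -¼*23/8 = -23/32 ≈ -0.71875)
(2*(2 + 0))*4 + P = (2*(2 + 0))*4 - 23/32 = (2*2)*4 - 23/32 = 4*4 - 23/32 = 16 - 23/32 = 489/32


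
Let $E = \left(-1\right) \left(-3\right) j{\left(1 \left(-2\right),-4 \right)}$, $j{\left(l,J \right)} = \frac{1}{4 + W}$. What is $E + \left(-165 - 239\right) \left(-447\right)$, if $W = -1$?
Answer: $180589$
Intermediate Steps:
$j{\left(l,J \right)} = \frac{1}{3}$ ($j{\left(l,J \right)} = \frac{1}{4 - 1} = \frac{1}{3}$)
$E = 1$ ($E = \left(-1\right) \left(-3\right) \frac{1}{3} = 3 \cdot \frac{1}{3} = 1$)
$E + \left(-165 - 239\right) \left(-447\right) = 1 + \left(-165 - 239\right) \left(-447\right) = 1 - -180588 = 1 + 180588 = 180589$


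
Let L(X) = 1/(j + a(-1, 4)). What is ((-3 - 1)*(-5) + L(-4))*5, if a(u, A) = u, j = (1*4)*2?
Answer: 705/7 ≈ 100.71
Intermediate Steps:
j = 8 (j = 4*2 = 8)
L(X) = ⅐ (L(X) = 1/(8 - 1) = 1/7 = ⅐)
((-3 - 1)*(-5) + L(-4))*5 = ((-3 - 1)*(-5) + ⅐)*5 = (-4*(-5) + ⅐)*5 = (20 + ⅐)*5 = (141/7)*5 = 705/7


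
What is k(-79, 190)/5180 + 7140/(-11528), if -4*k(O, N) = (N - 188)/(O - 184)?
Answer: -2431775459/3926263880 ≈ -0.61936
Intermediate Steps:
k(O, N) = -(-188 + N)/(4*(-184 + O)) (k(O, N) = -(N - 188)/(4*(O - 184)) = -(-188 + N)/(4*(-184 + O)))
k(-79, 190)/5180 + 7140/(-11528) = ((188 - 1*190)/(4*(-184 - 79)))/5180 + 7140/(-11528) = ((¼)*(188 - 190)/(-263))*(1/5180) + 7140*(-1/11528) = ((¼)*(-1/263)*(-2))*(1/5180) - 1785/2882 = (1/526)*(1/5180) - 1785/2882 = 1/2724680 - 1785/2882 = -2431775459/3926263880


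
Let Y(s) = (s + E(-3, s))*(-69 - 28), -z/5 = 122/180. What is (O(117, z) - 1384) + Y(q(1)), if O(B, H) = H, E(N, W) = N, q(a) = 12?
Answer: -40687/18 ≈ -2260.4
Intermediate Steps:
z = -61/18 (z = -610/180 = -5*61/90 = -61/18 ≈ -3.3889)
Y(s) = 291 - 97*s (Y(s) = (s - 3)*(-69 - 28) = (-3 + s)*(-97) = 291 - 97*s)
(O(117, z) - 1384) + Y(q(1)) = (-61/18 - 1384) + (291 - 97*12) = -24973/18 + (291 - 1164) = -24973/18 - 873 = -40687/18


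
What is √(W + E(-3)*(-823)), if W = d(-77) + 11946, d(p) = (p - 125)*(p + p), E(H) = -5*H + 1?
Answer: √29886 ≈ 172.88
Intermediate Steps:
E(H) = 1 - 5*H
d(p) = 2*p*(-125 + p) (d(p) = (-125 + p)*(2*p) = 2*p*(-125 + p))
W = 43054 (W = 2*(-77)*(-125 - 77) + 11946 = 2*(-77)*(-202) + 11946 = 31108 + 11946 = 43054)
√(W + E(-3)*(-823)) = √(43054 + (1 - 5*(-3))*(-823)) = √(43054 + (1 + 15)*(-823)) = √(43054 + 16*(-823)) = √(43054 - 13168) = √29886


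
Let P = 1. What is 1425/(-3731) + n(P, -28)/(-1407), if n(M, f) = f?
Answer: -271501/749931 ≈ -0.36203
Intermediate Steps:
1425/(-3731) + n(P, -28)/(-1407) = 1425/(-3731) - 28/(-1407) = 1425*(-1/3731) - 28*(-1/1407) = -1425/3731 + 4/201 = -271501/749931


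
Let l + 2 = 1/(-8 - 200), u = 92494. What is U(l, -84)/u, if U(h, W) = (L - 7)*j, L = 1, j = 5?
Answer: -15/46247 ≈ -0.00032435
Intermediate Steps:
l = -417/208 (l = -2 + 1/(-8 - 200) = -2 + 1/(-208) = -2 - 1/208 = -417/208 ≈ -2.0048)
U(h, W) = -30 (U(h, W) = (1 - 7)*5 = -6*5 = -30)
U(l, -84)/u = -30/92494 = -30*1/92494 = -15/46247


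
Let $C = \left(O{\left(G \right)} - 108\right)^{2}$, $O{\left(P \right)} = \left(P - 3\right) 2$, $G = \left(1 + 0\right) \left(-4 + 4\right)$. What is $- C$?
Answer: $-12996$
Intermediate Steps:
$G = 0$ ($G = 1 \cdot 0 = 0$)
$O{\left(P \right)} = -6 + 2 P$ ($O{\left(P \right)} = \left(-3 + P\right) 2 = -6 + 2 P$)
$C = 12996$ ($C = \left(\left(-6 + 2 \cdot 0\right) - 108\right)^{2} = \left(\left(-6 + 0\right) - 108\right)^{2} = \left(-6 - 108\right)^{2} = \left(-114\right)^{2} = 12996$)
$- C = \left(-1\right) 12996 = -12996$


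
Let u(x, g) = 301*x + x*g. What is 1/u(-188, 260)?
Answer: -1/105468 ≈ -9.4815e-6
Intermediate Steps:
u(x, g) = 301*x + g*x
1/u(-188, 260) = 1/(-188*(301 + 260)) = 1/(-188*561) = 1/(-105468) = -1/105468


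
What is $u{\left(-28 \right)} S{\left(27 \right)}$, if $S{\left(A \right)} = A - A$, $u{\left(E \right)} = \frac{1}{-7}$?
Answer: $0$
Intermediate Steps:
$u{\left(E \right)} = - \frac{1}{7}$
$S{\left(A \right)} = 0$
$u{\left(-28 \right)} S{\left(27 \right)} = \left(- \frac{1}{7}\right) 0 = 0$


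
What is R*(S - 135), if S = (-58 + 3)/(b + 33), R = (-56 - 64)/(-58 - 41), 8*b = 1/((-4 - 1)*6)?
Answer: -14430200/87109 ≈ -165.66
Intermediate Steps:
b = -1/240 (b = 1/(8*(((-4 - 1)*6))) = 1/(8*((-5*6))) = (⅛)/(-30) = (⅛)*(-1/30) = -1/240 ≈ -0.0041667)
R = 40/33 (R = -120/(-99) = -120*(-1/99) = 40/33 ≈ 1.2121)
S = -13200/7919 (S = (-58 + 3)/(-1/240 + 33) = -55/7919/240 = -55*240/7919 = -13200/7919 ≈ -1.6669)
R*(S - 135) = 40*(-13200/7919 - 135)/33 = (40/33)*(-1082265/7919) = -14430200/87109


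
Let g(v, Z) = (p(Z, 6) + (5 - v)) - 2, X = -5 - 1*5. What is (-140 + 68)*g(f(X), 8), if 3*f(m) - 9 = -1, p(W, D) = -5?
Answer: 336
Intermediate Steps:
X = -10 (X = -5 - 5 = -10)
f(m) = 8/3 (f(m) = 3 + (⅓)*(-1) = 3 - ⅓ = 8/3)
g(v, Z) = -2 - v (g(v, Z) = (-5 + (5 - v)) - 2 = -v - 2 = -2 - v)
(-140 + 68)*g(f(X), 8) = (-140 + 68)*(-2 - 1*8/3) = -72*(-2 - 8/3) = -72*(-14/3) = 336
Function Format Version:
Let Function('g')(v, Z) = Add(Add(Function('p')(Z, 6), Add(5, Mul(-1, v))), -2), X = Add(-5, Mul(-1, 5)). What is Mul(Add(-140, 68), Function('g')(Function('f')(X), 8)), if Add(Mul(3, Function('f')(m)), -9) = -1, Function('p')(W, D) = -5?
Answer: 336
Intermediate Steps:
X = -10 (X = Add(-5, -5) = -10)
Function('f')(m) = Rational(8, 3) (Function('f')(m) = Add(3, Mul(Rational(1, 3), -1)) = Add(3, Rational(-1, 3)) = Rational(8, 3))
Function('g')(v, Z) = Add(-2, Mul(-1, v)) (Function('g')(v, Z) = Add(Add(-5, Add(5, Mul(-1, v))), -2) = Add(Mul(-1, v), -2) = Add(-2, Mul(-1, v)))
Mul(Add(-140, 68), Function('g')(Function('f')(X), 8)) = Mul(Add(-140, 68), Add(-2, Mul(-1, Rational(8, 3)))) = Mul(-72, Add(-2, Rational(-8, 3))) = Mul(-72, Rational(-14, 3)) = 336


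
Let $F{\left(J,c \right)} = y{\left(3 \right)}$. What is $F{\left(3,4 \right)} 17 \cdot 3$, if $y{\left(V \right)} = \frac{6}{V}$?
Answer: $102$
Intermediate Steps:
$F{\left(J,c \right)} = 2$ ($F{\left(J,c \right)} = \frac{6}{3} = 6 \cdot \frac{1}{3} = 2$)
$F{\left(3,4 \right)} 17 \cdot 3 = 2 \cdot 17 \cdot 3 = 34 \cdot 3 = 102$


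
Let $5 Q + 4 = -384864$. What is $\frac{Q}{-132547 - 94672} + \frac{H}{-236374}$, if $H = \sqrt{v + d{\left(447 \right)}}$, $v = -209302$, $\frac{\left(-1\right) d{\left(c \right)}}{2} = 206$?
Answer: $\frac{384868}{1136095} - \frac{i \sqrt{209714}}{236374} \approx 0.33876 - 0.0019374 i$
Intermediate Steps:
$Q = - \frac{384868}{5}$ ($Q = - \frac{4}{5} + \frac{1}{5} \left(-384864\right) = - \frac{4}{5} - \frac{384864}{5} = - \frac{384868}{5} \approx -76974.0$)
$d{\left(c \right)} = -412$ ($d{\left(c \right)} = \left(-2\right) 206 = -412$)
$H = i \sqrt{209714}$ ($H = \sqrt{-209302 - 412} = \sqrt{-209714} = i \sqrt{209714} \approx 457.95 i$)
$\frac{Q}{-132547 - 94672} + \frac{H}{-236374} = - \frac{384868}{5 \left(-132547 - 94672\right)} + \frac{i \sqrt{209714}}{-236374} = - \frac{384868}{5 \left(-132547 - 94672\right)} + i \sqrt{209714} \left(- \frac{1}{236374}\right) = - \frac{384868}{5 \left(-227219\right)} - \frac{i \sqrt{209714}}{236374} = \left(- \frac{384868}{5}\right) \left(- \frac{1}{227219}\right) - \frac{i \sqrt{209714}}{236374} = \frac{384868}{1136095} - \frac{i \sqrt{209714}}{236374}$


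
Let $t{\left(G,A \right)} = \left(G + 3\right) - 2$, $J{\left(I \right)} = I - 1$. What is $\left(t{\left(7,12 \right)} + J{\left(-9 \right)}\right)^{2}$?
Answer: $4$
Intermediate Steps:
$J{\left(I \right)} = -1 + I$ ($J{\left(I \right)} = I - 1 = -1 + I$)
$t{\left(G,A \right)} = 1 + G$ ($t{\left(G,A \right)} = \left(3 + G\right) - 2 = 1 + G$)
$\left(t{\left(7,12 \right)} + J{\left(-9 \right)}\right)^{2} = \left(\left(1 + 7\right) - 10\right)^{2} = \left(8 - 10\right)^{2} = \left(-2\right)^{2} = 4$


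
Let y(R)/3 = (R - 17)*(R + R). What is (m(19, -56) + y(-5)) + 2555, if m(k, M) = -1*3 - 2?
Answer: 3210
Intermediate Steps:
y(R) = 6*R*(-17 + R) (y(R) = 3*((R - 17)*(R + R)) = 3*((-17 + R)*(2*R)) = 3*(2*R*(-17 + R)) = 6*R*(-17 + R))
m(k, M) = -5 (m(k, M) = -3 - 2 = -5)
(m(19, -56) + y(-5)) + 2555 = (-5 + 6*(-5)*(-17 - 5)) + 2555 = (-5 + 6*(-5)*(-22)) + 2555 = (-5 + 660) + 2555 = 655 + 2555 = 3210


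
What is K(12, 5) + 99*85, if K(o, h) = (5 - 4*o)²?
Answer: 10264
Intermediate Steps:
K(12, 5) + 99*85 = (-5 + 4*12)² + 99*85 = (-5 + 48)² + 8415 = 43² + 8415 = 1849 + 8415 = 10264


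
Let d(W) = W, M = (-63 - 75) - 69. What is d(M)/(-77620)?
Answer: 207/77620 ≈ 0.0026668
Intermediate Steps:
M = -207 (M = -138 - 69 = -207)
d(M)/(-77620) = -207/(-77620) = -207*(-1/77620) = 207/77620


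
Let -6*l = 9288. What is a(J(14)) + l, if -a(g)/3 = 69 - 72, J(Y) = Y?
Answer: -1539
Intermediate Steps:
l = -1548 (l = -⅙*9288 = -1548)
a(g) = 9 (a(g) = -3*(69 - 72) = -3*(-3) = 9)
a(J(14)) + l = 9 - 1548 = -1539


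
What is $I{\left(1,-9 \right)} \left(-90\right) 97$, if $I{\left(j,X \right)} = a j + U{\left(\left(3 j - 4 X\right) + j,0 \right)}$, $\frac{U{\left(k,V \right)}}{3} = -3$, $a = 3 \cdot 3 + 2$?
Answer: $-17460$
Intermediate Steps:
$a = 11$ ($a = 9 + 2 = 11$)
$U{\left(k,V \right)} = -9$ ($U{\left(k,V \right)} = 3 \left(-3\right) = -9$)
$I{\left(j,X \right)} = -9 + 11 j$ ($I{\left(j,X \right)} = 11 j - 9 = -9 + 11 j$)
$I{\left(1,-9 \right)} \left(-90\right) 97 = \left(-9 + 11 \cdot 1\right) \left(-90\right) 97 = \left(-9 + 11\right) \left(-90\right) 97 = 2 \left(-90\right) 97 = \left(-180\right) 97 = -17460$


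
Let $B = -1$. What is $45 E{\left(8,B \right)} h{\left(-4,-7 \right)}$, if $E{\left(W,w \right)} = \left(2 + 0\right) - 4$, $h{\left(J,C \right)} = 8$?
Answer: $-720$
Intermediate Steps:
$E{\left(W,w \right)} = -2$ ($E{\left(W,w \right)} = 2 - 4 = -2$)
$45 E{\left(8,B \right)} h{\left(-4,-7 \right)} = 45 \left(-2\right) 8 = \left(-90\right) 8 = -720$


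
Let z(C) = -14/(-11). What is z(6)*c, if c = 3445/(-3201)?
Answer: -48230/35211 ≈ -1.3697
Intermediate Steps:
z(C) = 14/11 (z(C) = -14*(-1/11) = 14/11)
c = -3445/3201 (c = 3445*(-1/3201) = -3445/3201 ≈ -1.0762)
z(6)*c = (14/11)*(-3445/3201) = -48230/35211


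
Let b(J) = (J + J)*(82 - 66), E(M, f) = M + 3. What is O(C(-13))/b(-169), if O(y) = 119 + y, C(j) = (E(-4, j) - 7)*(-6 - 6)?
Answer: -215/5408 ≈ -0.039756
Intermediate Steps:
E(M, f) = 3 + M
b(J) = 32*J (b(J) = (2*J)*16 = 32*J)
C(j) = 96 (C(j) = ((3 - 4) - 7)*(-6 - 6) = (-1 - 7)*(-12) = -8*(-12) = 96)
O(C(-13))/b(-169) = (119 + 96)/((32*(-169))) = 215/(-5408) = 215*(-1/5408) = -215/5408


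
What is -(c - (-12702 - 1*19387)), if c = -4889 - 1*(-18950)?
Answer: -46150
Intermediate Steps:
c = 14061 (c = -4889 + 18950 = 14061)
-(c - (-12702 - 1*19387)) = -(14061 - (-12702 - 1*19387)) = -(14061 - (-12702 - 19387)) = -(14061 - 1*(-32089)) = -(14061 + 32089) = -1*46150 = -46150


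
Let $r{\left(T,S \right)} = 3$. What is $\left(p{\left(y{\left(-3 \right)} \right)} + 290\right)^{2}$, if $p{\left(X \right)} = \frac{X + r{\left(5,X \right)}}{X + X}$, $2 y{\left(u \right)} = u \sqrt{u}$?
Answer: $\frac{1012679}{12} + \frac{581 i \sqrt{3}}{3} \approx 84390.0 + 335.44 i$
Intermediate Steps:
$y{\left(u \right)} = \frac{u^{\frac{3}{2}}}{2}$ ($y{\left(u \right)} = \frac{u \sqrt{u}}{2} = \frac{u^{\frac{3}{2}}}{2}$)
$p{\left(X \right)} = \frac{3 + X}{2 X}$ ($p{\left(X \right)} = \frac{X + 3}{X + X} = \frac{3 + X}{2 X}$)
$\left(p{\left(y{\left(-3 \right)} \right)} + 290\right)^{2} = \left(\frac{3 + \frac{\left(-3\right)^{\frac{3}{2}}}{2}}{2 \frac{\left(-3\right)^{\frac{3}{2}}}{2}} + 290\right)^{2} = \left(\frac{3 + \frac{\left(-3\right) i \sqrt{3}}{2}}{2 \frac{\left(-3\right) i \sqrt{3}}{2}} + 290\right)^{2} = \left(\frac{3 - \frac{3 i \sqrt{3}}{2}}{2 \left(- \frac{3 i \sqrt{3}}{2}\right)} + 290\right)^{2} = \left(\frac{\frac{2 i \sqrt{3}}{9} \left(3 - \frac{3 i \sqrt{3}}{2}\right)}{2} + 290\right)^{2} = \left(\frac{i \sqrt{3} \left(3 - \frac{3 i \sqrt{3}}{2}\right)}{9} + 290\right)^{2} = \left(290 + \frac{i \sqrt{3} \left(3 - \frac{3 i \sqrt{3}}{2}\right)}{9}\right)^{2}$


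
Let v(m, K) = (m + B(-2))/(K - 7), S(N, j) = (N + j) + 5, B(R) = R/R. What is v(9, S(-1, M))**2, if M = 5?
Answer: 25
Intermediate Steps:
B(R) = 1
S(N, j) = 5 + N + j
v(m, K) = (1 + m)/(-7 + K) (v(m, K) = (m + 1)/(K - 7) = (1 + m)/(-7 + K))
v(9, S(-1, M))**2 = ((1 + 9)/(-7 + (5 - 1 + 5)))**2 = (10/(-7 + 9))**2 = (10/2)**2 = ((1/2)*10)**2 = 5**2 = 25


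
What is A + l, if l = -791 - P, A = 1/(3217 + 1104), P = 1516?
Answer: -9968546/4321 ≈ -2307.0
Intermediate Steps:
A = 1/4321 ≈ 0.00023143
l = -2307 (l = -791 - 1*1516 = -791 - 1516 = -2307)
A + l = 1/4321 - 2307 = -9968546/4321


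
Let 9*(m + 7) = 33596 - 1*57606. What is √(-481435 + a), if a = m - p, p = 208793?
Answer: 5*I*√249445/3 ≈ 832.41*I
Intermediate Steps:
m = -24073/9 (m = -7 + (33596 - 1*57606)/9 = -7 + (33596 - 57606)/9 = -7 + (⅑)*(-24010) = -7 - 24010/9 = -24073/9 ≈ -2674.8)
a = -1903210/9 (a = -24073/9 - 1*208793 = -24073/9 - 208793 = -1903210/9 ≈ -2.1147e+5)
√(-481435 + a) = √(-481435 - 1903210/9) = √(-6236125/9) = 5*I*√249445/3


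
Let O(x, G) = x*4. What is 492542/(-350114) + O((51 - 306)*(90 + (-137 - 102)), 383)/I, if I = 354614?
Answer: -30362990767/31038831499 ≈ -0.97823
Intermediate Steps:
O(x, G) = 4*x
492542/(-350114) + O((51 - 306)*(90 + (-137 - 102)), 383)/I = 492542/(-350114) + (4*((51 - 306)*(90 + (-137 - 102))))/354614 = 492542*(-1/350114) + (4*(-255*(90 - 239)))*(1/354614) = -246271/175057 + (4*(-255*(-149)))*(1/354614) = -246271/175057 + (4*37995)*(1/354614) = -246271/175057 + 151980*(1/354614) = -246271/175057 + 75990/177307 = -30362990767/31038831499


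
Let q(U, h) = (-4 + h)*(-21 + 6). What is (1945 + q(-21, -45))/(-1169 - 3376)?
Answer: -536/909 ≈ -0.58966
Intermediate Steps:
q(U, h) = 60 - 15*h (q(U, h) = (-4 + h)*(-15) = 60 - 15*h)
(1945 + q(-21, -45))/(-1169 - 3376) = (1945 + (60 - 15*(-45)))/(-1169 - 3376) = (1945 + (60 + 675))/(-4545) = (1945 + 735)*(-1/4545) = 2680*(-1/4545) = -536/909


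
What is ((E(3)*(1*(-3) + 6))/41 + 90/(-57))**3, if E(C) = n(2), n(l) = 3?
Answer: -1187648379/472729139 ≈ -2.5123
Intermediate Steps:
E(C) = 3
((E(3)*(1*(-3) + 6))/41 + 90/(-57))**3 = ((3*(1*(-3) + 6))/41 + 90/(-57))**3 = ((3*(-3 + 6))*(1/41) + 90*(-1/57))**3 = ((3*3)*(1/41) - 30/19)**3 = (9*(1/41) - 30/19)**3 = (9/41 - 30/19)**3 = (-1059/779)**3 = -1187648379/472729139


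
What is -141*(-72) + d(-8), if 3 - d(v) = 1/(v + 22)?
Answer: 142169/14 ≈ 10155.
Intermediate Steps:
d(v) = 3 - 1/(22 + v) (d(v) = 3 - 1/(v + 22) = 3 - 1/(22 + v))
-141*(-72) + d(-8) = -141*(-72) + (65 + 3*(-8))/(22 - 8) = 10152 + (65 - 24)/14 = 10152 + (1/14)*41 = 10152 + 41/14 = 142169/14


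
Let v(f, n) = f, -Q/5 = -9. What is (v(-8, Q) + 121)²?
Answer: 12769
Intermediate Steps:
Q = 45 (Q = -5*(-9) = 45)
(v(-8, Q) + 121)² = (-8 + 121)² = 113² = 12769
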